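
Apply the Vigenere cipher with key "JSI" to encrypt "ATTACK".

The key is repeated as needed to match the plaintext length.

Step 1: Repeat key to match plaintext length:
  Plaintext: ATTACK
  Key:       JSIJSI
Step 2: Encrypt each letter:
  A(0) + J(9) = (0+9) mod 26 = 9 = J
  T(19) + S(18) = (19+18) mod 26 = 11 = L
  T(19) + I(8) = (19+8) mod 26 = 1 = B
  A(0) + J(9) = (0+9) mod 26 = 9 = J
  C(2) + S(18) = (2+18) mod 26 = 20 = U
  K(10) + I(8) = (10+8) mod 26 = 18 = S
Ciphertext: JLBJUS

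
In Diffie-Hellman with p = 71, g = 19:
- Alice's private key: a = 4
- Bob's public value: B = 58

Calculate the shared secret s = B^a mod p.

Step 1: s = B^a mod p = 58^4 mod 71.
  58^1 mod 71 = 58
  58^2 mod 71 = (58 * 58) mod 71 = 27
  58^3 mod 71 = (27 * 58) mod 71 = 4
  58^4 mod 71 = (4 * 58) mod 71 = 19
Result: shared secret = 19.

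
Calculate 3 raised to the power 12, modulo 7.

Step 1: Compute 3^12 mod 7 step by step, reducing modulo 7 at each step.
  3^1 mod 7 = 3
  3^2 mod 7 = (3 * 3) mod 7 = 2
  3^3 mod 7 = (2 * 3) mod 7 = 6
  3^4 mod 7 = (6 * 3) mod 7 = 4
  3^5 mod 7 = (4 * 3) mod 7 = 5
  3^6 mod 7 = (5 * 3) mod 7 = 1
  3^7 mod 7 = (1 * 3) mod 7 = 3
  3^8 mod 7 = (3 * 3) mod 7 = 2
  3^9 mod 7 = (2 * 3) mod 7 = 6
  3^10 mod 7 = (6 * 3) mod 7 = 4
  3^11 mod 7 = (4 * 3) mod 7 = 5
  3^12 mod 7 = (5 * 3) mod 7 = 1
Step 2: Result = 1.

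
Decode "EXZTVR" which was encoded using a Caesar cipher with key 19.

Step 1: Reverse the shift by subtracting 19 from each letter position.
  E (position 4) -> position (4-19) mod 26 = 11 -> L
  X (position 23) -> position (23-19) mod 26 = 4 -> E
  Z (position 25) -> position (25-19) mod 26 = 6 -> G
  T (position 19) -> position (19-19) mod 26 = 0 -> A
  V (position 21) -> position (21-19) mod 26 = 2 -> C
  R (position 17) -> position (17-19) mod 26 = 24 -> Y
Decrypted message: LEGACY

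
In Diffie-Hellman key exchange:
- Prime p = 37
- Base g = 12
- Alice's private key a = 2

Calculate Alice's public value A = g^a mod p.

Step 1: A = g^a mod p = 12^2 mod 37.
  12^1 mod 37 = 12
  12^2 mod 37 = (12 * 12) mod 37 = 33
Result: A = 33.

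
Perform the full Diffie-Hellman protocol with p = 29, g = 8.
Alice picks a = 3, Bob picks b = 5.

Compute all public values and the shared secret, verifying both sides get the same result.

Step 1: A = g^a mod p = 8^3 mod 29 = 19.
Step 2: B = g^b mod p = 8^5 mod 29 = 27.
Step 3: Alice computes s = B^a mod p = 27^3 mod 29 = 21.
Step 4: Bob computes s = A^b mod p = 19^5 mod 29 = 21.
Both sides agree: shared secret = 21.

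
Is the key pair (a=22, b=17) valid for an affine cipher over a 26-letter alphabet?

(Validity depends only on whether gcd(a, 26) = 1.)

Step 1: Compute gcd(22, 26).
Step 2: gcd(22, 26) = 2.
Since gcd = 2 != 1, 22 shares a common factor with 26, so it cannot be used.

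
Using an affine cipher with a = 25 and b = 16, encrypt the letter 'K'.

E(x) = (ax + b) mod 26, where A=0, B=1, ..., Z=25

Step 1: Convert 'K' to number: x = 10.
Step 2: E(10) = (25 * 10 + 16) mod 26 = 266 mod 26 = 6.
Step 3: Convert 6 back to letter: G.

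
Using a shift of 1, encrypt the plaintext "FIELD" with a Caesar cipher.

Step 1: For each letter, shift forward by 1 positions (mod 26).
  F (position 5) -> position (5+1) mod 26 = 6 -> G
  I (position 8) -> position (8+1) mod 26 = 9 -> J
  E (position 4) -> position (4+1) mod 26 = 5 -> F
  L (position 11) -> position (11+1) mod 26 = 12 -> M
  D (position 3) -> position (3+1) mod 26 = 4 -> E
Result: GJFME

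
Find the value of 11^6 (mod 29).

Step 1: Compute 11^6 mod 29 step by step, reducing modulo 29 at each step.
  11^1 mod 29 = 11
  11^2 mod 29 = (11 * 11) mod 29 = 5
  11^3 mod 29 = (5 * 11) mod 29 = 26
  11^4 mod 29 = (26 * 11) mod 29 = 25
  11^5 mod 29 = (25 * 11) mod 29 = 14
  11^6 mod 29 = (14 * 11) mod 29 = 9
Step 2: Result = 9.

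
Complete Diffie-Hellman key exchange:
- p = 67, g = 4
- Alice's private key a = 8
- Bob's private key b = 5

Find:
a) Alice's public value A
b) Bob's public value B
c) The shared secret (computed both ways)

Step 1: A = g^a mod p = 4^8 mod 67 = 10.
Step 2: B = g^b mod p = 4^5 mod 67 = 19.
Step 3: Alice computes s = B^a mod p = 19^8 mod 67 = 36.
Step 4: Bob computes s = A^b mod p = 10^5 mod 67 = 36.
Both sides agree: shared secret = 36.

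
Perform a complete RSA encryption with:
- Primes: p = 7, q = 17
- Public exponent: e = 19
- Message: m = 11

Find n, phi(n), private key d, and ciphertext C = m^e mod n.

Step 1: n = 7 * 17 = 119.
Step 2: phi(n) = (7-1)(17-1) = 6 * 16 = 96.
Step 3: Find d = 19^(-1) mod 96 = 91.
  Verify: 19 * 91 = 1729 = 1 (mod 96).
Step 4: C = 11^19 mod 119 = 39.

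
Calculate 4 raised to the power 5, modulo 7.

Step 1: Compute 4^5 mod 7 step by step, reducing modulo 7 at each step.
  4^1 mod 7 = 4
  4^2 mod 7 = (4 * 4) mod 7 = 2
  4^3 mod 7 = (2 * 4) mod 7 = 1
  4^4 mod 7 = (1 * 4) mod 7 = 4
  4^5 mod 7 = (4 * 4) mod 7 = 2
Step 2: Result = 2.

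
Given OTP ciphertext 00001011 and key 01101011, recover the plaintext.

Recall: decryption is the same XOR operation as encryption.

Step 1: XOR ciphertext with key:
  Ciphertext: 00001011
  Key:        01101011
  XOR:        01100000
Step 2: Plaintext = 01100000 = 96 in decimal.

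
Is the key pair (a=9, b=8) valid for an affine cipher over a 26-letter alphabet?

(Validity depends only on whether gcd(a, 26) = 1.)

Step 1: Compute gcd(9, 26).
Step 2: gcd(9, 26) = 1.
Since gcd = 1, 9 is coprime with 26, so it is a valid key.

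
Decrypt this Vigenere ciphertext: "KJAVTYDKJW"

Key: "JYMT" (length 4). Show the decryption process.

Step 1: Key 'JYMT' has length 4. Extended key: JYMTJYMTJY
Step 2: Decrypt each position:
  K(10) - J(9) = 1 = B
  J(9) - Y(24) = 11 = L
  A(0) - M(12) = 14 = O
  V(21) - T(19) = 2 = C
  T(19) - J(9) = 10 = K
  Y(24) - Y(24) = 0 = A
  D(3) - M(12) = 17 = R
  K(10) - T(19) = 17 = R
  J(9) - J(9) = 0 = A
  W(22) - Y(24) = 24 = Y
Plaintext: BLOCKARRAY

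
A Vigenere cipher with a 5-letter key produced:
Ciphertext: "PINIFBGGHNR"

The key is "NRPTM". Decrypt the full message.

Step 1: Key 'NRPTM' has length 5. Extended key: NRPTMNRPTMN
Step 2: Decrypt each position:
  P(15) - N(13) = 2 = C
  I(8) - R(17) = 17 = R
  N(13) - P(15) = 24 = Y
  I(8) - T(19) = 15 = P
  F(5) - M(12) = 19 = T
  B(1) - N(13) = 14 = O
  G(6) - R(17) = 15 = P
  G(6) - P(15) = 17 = R
  H(7) - T(19) = 14 = O
  N(13) - M(12) = 1 = B
  R(17) - N(13) = 4 = E
Plaintext: CRYPTOPROBE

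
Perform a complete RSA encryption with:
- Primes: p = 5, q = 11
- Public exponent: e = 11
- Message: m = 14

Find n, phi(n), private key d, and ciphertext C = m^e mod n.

Step 1: n = 5 * 11 = 55.
Step 2: phi(n) = (5-1)(11-1) = 4 * 10 = 40.
Step 3: Find d = 11^(-1) mod 40 = 11.
  Verify: 11 * 11 = 121 = 1 (mod 40).
Step 4: C = 14^11 mod 55 = 14.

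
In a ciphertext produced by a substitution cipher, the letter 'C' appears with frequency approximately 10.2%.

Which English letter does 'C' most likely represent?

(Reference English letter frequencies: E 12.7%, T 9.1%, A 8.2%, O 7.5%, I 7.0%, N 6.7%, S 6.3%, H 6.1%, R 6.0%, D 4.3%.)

Step 1: The observed frequency is 10.2%.
Step 2: Compare with English frequencies:
  E: 12.7% (difference: 2.5%)
  T: 9.1% (difference: 1.1%) <-- closest
  A: 8.2% (difference: 2.0%)
  O: 7.5% (difference: 2.7%)
  I: 7.0% (difference: 3.2%)
  N: 6.7% (difference: 3.5%)
  S: 6.3% (difference: 3.9%)
  H: 6.1% (difference: 4.1%)
  R: 6.0% (difference: 4.2%)
  D: 4.3% (difference: 5.9%)
Step 3: 'C' most likely represents 'T' (frequency 9.1%).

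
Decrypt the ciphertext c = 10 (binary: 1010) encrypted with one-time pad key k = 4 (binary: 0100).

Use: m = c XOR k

Step 1: XOR ciphertext with key:
  Ciphertext: 1010
  Key:        0100
  XOR:        1110
Step 2: Plaintext = 1110 = 14 in decimal.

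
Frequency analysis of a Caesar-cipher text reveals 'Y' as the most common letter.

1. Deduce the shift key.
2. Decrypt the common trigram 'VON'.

Step 1: In English, 'E' is the most frequent letter (12.7%).
Step 2: The most frequent ciphertext letter is 'Y' (position 24).
Step 3: Shift = (24 - 4) mod 26 = 20.
Step 4: Decrypt 'VON' by shifting back 20:
  V -> B
  O -> U
  N -> T
Step 5: 'VON' decrypts to 'BUT'.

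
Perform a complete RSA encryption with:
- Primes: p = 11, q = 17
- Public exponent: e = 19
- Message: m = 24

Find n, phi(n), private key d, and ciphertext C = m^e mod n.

Step 1: n = 11 * 17 = 187.
Step 2: phi(n) = (11-1)(17-1) = 10 * 16 = 160.
Step 3: Find d = 19^(-1) mod 160 = 59.
  Verify: 19 * 59 = 1121 = 1 (mod 160).
Step 4: C = 24^19 mod 187 = 105.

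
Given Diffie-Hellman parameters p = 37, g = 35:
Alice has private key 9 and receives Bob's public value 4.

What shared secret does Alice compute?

Step 1: s = B^a mod p = 4^9 mod 37.
  4^1 mod 37 = 4
  4^2 mod 37 = (4 * 4) mod 37 = 16
  4^3 mod 37 = (16 * 4) mod 37 = 27
  4^4 mod 37 = (27 * 4) mod 37 = 34
  4^5 mod 37 = (34 * 4) mod 37 = 25
  4^6 mod 37 = (25 * 4) mod 37 = 26
  4^7 mod 37 = (26 * 4) mod 37 = 30
  4^8 mod 37 = (30 * 4) mod 37 = 9
  4^9 mod 37 = (9 * 4) mod 37 = 36
Result: shared secret = 36.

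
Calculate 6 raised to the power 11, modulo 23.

Step 1: Compute 6^11 mod 23 step by step, reducing modulo 23 at each step.
  6^1 mod 23 = 6
  6^2 mod 23 = (6 * 6) mod 23 = 13
  6^3 mod 23 = (13 * 6) mod 23 = 9
  6^4 mod 23 = (9 * 6) mod 23 = 8
  6^5 mod 23 = (8 * 6) mod 23 = 2
  6^6 mod 23 = (2 * 6) mod 23 = 12
  6^7 mod 23 = (12 * 6) mod 23 = 3
  6^8 mod 23 = (3 * 6) mod 23 = 18
  6^9 mod 23 = (18 * 6) mod 23 = 16
  6^10 mod 23 = (16 * 6) mod 23 = 4
  6^11 mod 23 = (4 * 6) mod 23 = 1
Step 2: Result = 1.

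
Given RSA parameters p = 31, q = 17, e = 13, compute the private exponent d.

Step 1: n = 31 * 17 = 527.
Step 2: phi(n) = 30 * 16 = 480.
Step 3: Find d such that 13 * d = 1 (mod 480).
Step 4: d = 13^(-1) mod 480 = 37.
Verification: 13 * 37 = 481 = 1 * 480 + 1.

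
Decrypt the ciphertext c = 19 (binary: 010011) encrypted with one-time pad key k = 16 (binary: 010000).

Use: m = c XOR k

Step 1: XOR ciphertext with key:
  Ciphertext: 010011
  Key:        010000
  XOR:        000011
Step 2: Plaintext = 000011 = 3 in decimal.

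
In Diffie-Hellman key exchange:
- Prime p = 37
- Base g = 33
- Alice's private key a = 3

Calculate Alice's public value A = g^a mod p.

Step 1: A = g^a mod p = 33^3 mod 37.
  33^1 mod 37 = 33
  33^2 mod 37 = (33 * 33) mod 37 = 16
  33^3 mod 37 = (16 * 33) mod 37 = 10
Result: A = 10.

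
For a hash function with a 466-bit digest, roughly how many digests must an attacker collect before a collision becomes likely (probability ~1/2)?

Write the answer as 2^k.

Step 1: The birthday paradox gives collision probability ~50% after sqrt(2^n) = 2^(n/2) hashes.
Step 2: For 466-bit output: 2^(466/2) = 2^233.
Step 3: Approximately 2^233 hash computations needed.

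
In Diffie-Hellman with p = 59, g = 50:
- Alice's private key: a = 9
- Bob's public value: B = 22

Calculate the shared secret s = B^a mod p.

Step 1: s = B^a mod p = 22^9 mod 59.
  22^1 mod 59 = 22
  22^2 mod 59 = (22 * 22) mod 59 = 12
  22^3 mod 59 = (12 * 22) mod 59 = 28
  22^4 mod 59 = (28 * 22) mod 59 = 26
  22^5 mod 59 = (26 * 22) mod 59 = 41
  22^6 mod 59 = (41 * 22) mod 59 = 17
  22^7 mod 59 = (17 * 22) mod 59 = 20
  22^8 mod 59 = (20 * 22) mod 59 = 27
  22^9 mod 59 = (27 * 22) mod 59 = 4
Result: shared secret = 4.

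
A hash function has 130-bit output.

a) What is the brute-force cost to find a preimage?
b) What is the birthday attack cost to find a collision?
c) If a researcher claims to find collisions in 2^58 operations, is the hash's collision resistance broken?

Step 1: Preimage resistance requires brute-force of 2^130 operations.
Step 2: Collision resistance (birthday bound) = 2^(130/2) = 2^65.
Step 3: The claimed attack costs 2^58 operations.
Step 4: Since 2^58 < 2^65, the claimed attack beats the generic birthday bound, so collision resistance is broken.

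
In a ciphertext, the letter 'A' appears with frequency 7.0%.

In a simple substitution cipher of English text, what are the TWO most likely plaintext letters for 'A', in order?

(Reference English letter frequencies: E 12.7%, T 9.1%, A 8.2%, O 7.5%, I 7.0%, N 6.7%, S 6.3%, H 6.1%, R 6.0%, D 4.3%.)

Step 1: Observed frequency of 'A' is 7.0%.
Step 2: Compute distances to each reference frequency and sort:
  I (7.0%): difference = 0.0% <-- BEST
  N (6.7%): difference = 0.3% <-- RUNNER-UP
  O (7.5%): difference = 0.5%
  S (6.3%): difference = 0.7%
  H (6.1%): difference = 0.9%
Step 3: Most likely is 'I' (7.0%, diff 0.0%); second most likely is 'N' (6.7%, diff 0.3%).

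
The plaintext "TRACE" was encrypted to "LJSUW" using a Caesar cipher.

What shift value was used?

Step 1: Compare first letters: T (position 19) -> L (position 11).
Step 2: Shift = (11 - 19) mod 26 = 18.
The shift value is 18.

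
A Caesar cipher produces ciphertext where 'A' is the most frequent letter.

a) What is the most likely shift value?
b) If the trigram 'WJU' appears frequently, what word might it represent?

Step 1: In English, 'E' is the most frequent letter (12.7%).
Step 2: The most frequent ciphertext letter is 'A' (position 0).
Step 3: Shift = (0 - 4) mod 26 = 22.
Step 4: Decrypt 'WJU' by shifting back 22:
  W -> A
  J -> N
  U -> Y
Step 5: 'WJU' decrypts to 'ANY'.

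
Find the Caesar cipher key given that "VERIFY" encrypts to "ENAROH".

Step 1: Compare first letters: V (position 21) -> E (position 4).
Step 2: Shift = (4 - 21) mod 26 = 9.
The shift value is 9.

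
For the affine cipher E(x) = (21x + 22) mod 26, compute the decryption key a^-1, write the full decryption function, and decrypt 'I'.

Step 1: Find a^-1, the modular inverse of 21 mod 26.
Step 2: We need 21 * a^-1 = 1 (mod 26).
Step 3: 21 * 5 = 105 = 4 * 26 + 1, so a^-1 = 5.
Step 4: D(y) = 5(y - 22) mod 26.
Step 5: Apply to 'I' (y = 8): D(8) = 5 * (8 - 22) mod 26 = 5 * -14 mod 26 = 8 -> 'I'.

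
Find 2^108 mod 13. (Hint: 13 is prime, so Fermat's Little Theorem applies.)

Step 1: Since 13 is prime, by Fermat's Little Theorem: 2^12 = 1 (mod 13).
Step 2: Reduce exponent: 108 mod 12 = 0.
Step 3: So 2^108 = 2^0 (mod 13).
Step 4: 2^0 mod 13 = 1.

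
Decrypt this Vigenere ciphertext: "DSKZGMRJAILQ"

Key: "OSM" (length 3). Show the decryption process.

Step 1: Key 'OSM' has length 3. Extended key: OSMOSMOSMOSM
Step 2: Decrypt each position:
  D(3) - O(14) = 15 = P
  S(18) - S(18) = 0 = A
  K(10) - M(12) = 24 = Y
  Z(25) - O(14) = 11 = L
  G(6) - S(18) = 14 = O
  M(12) - M(12) = 0 = A
  R(17) - O(14) = 3 = D
  J(9) - S(18) = 17 = R
  A(0) - M(12) = 14 = O
  I(8) - O(14) = 20 = U
  L(11) - S(18) = 19 = T
  Q(16) - M(12) = 4 = E
Plaintext: PAYLOADROUTE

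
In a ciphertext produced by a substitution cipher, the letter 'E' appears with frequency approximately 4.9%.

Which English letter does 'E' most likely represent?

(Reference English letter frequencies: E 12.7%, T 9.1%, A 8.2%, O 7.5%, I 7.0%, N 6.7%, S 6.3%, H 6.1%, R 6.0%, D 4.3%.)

Step 1: The observed frequency is 4.9%.
Step 2: Compare with English frequencies:
  E: 12.7% (difference: 7.8%)
  T: 9.1% (difference: 4.2%)
  A: 8.2% (difference: 3.3%)
  O: 7.5% (difference: 2.6%)
  I: 7.0% (difference: 2.1%)
  N: 6.7% (difference: 1.8%)
  S: 6.3% (difference: 1.4%)
  H: 6.1% (difference: 1.2%)
  R: 6.0% (difference: 1.1%)
  D: 4.3% (difference: 0.6%) <-- closest
Step 3: 'E' most likely represents 'D' (frequency 4.3%).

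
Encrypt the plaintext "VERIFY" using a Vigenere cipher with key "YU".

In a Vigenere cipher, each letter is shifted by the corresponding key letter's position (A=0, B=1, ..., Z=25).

Step 1: Repeat key to match plaintext length:
  Plaintext: VERIFY
  Key:       YUYUYU
Step 2: Encrypt each letter:
  V(21) + Y(24) = (21+24) mod 26 = 19 = T
  E(4) + U(20) = (4+20) mod 26 = 24 = Y
  R(17) + Y(24) = (17+24) mod 26 = 15 = P
  I(8) + U(20) = (8+20) mod 26 = 2 = C
  F(5) + Y(24) = (5+24) mod 26 = 3 = D
  Y(24) + U(20) = (24+20) mod 26 = 18 = S
Ciphertext: TYPCDS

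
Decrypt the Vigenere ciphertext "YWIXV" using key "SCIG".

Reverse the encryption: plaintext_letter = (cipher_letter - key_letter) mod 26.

Step 1: Extend key: SCIGS
Step 2: Decrypt each letter (c - k) mod 26:
  Y(24) - S(18) = (24-18) mod 26 = 6 = G
  W(22) - C(2) = (22-2) mod 26 = 20 = U
  I(8) - I(8) = (8-8) mod 26 = 0 = A
  X(23) - G(6) = (23-6) mod 26 = 17 = R
  V(21) - S(18) = (21-18) mod 26 = 3 = D
Plaintext: GUARD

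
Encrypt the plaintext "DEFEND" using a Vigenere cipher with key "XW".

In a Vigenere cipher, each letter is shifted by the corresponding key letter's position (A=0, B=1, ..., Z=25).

Step 1: Repeat key to match plaintext length:
  Plaintext: DEFEND
  Key:       XWXWXW
Step 2: Encrypt each letter:
  D(3) + X(23) = (3+23) mod 26 = 0 = A
  E(4) + W(22) = (4+22) mod 26 = 0 = A
  F(5) + X(23) = (5+23) mod 26 = 2 = C
  E(4) + W(22) = (4+22) mod 26 = 0 = A
  N(13) + X(23) = (13+23) mod 26 = 10 = K
  D(3) + W(22) = (3+22) mod 26 = 25 = Z
Ciphertext: AACAKZ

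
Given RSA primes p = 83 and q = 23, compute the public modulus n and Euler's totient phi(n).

Step 1: n = p * q = 83 * 23 = 1909.
Step 2: phi(n) = (p-1)(q-1) = 82 * 22 = 1804.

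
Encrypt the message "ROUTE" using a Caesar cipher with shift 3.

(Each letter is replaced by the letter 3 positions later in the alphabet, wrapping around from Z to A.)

Step 1: For each letter, shift forward by 3 positions (mod 26).
  R (position 17) -> position (17+3) mod 26 = 20 -> U
  O (position 14) -> position (14+3) mod 26 = 17 -> R
  U (position 20) -> position (20+3) mod 26 = 23 -> X
  T (position 19) -> position (19+3) mod 26 = 22 -> W
  E (position 4) -> position (4+3) mod 26 = 7 -> H
Result: URXWH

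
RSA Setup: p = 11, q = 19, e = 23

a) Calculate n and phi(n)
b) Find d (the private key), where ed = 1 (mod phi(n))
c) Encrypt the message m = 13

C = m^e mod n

Step 1: n = 11 * 19 = 209.
Step 2: phi(n) = (11-1)(19-1) = 10 * 18 = 180.
Step 3: Find d = 23^(-1) mod 180 = 47.
  Verify: 23 * 47 = 1081 = 1 (mod 180).
Step 4: C = 13^23 mod 209 = 52.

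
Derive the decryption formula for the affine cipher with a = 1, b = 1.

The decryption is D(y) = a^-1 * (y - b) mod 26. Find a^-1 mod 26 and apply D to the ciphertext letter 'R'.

Step 1: Find a^-1, the modular inverse of 1 mod 26.
Step 2: We need 1 * a^-1 = 1 (mod 26).
Step 3: 1 * 1 = 1 = 0 * 26 + 1, so a^-1 = 1.
Step 4: D(y) = 1(y - 1) mod 26.
Step 5: Apply to 'R' (y = 17): D(17) = 1 * (17 - 1) mod 26 = 1 * 16 mod 26 = 16 -> 'Q'.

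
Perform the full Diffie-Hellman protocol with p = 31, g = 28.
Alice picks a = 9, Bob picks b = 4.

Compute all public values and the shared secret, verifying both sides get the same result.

Step 1: A = g^a mod p = 28^9 mod 31 = 2.
Step 2: B = g^b mod p = 28^4 mod 31 = 19.
Step 3: Alice computes s = B^a mod p = 19^9 mod 31 = 16.
Step 4: Bob computes s = A^b mod p = 2^4 mod 31 = 16.
Both sides agree: shared secret = 16.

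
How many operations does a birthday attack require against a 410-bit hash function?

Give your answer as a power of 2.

Step 1: The birthday paradox gives collision probability ~50% after sqrt(2^n) = 2^(n/2) hashes.
Step 2: For 410-bit output: 2^(410/2) = 2^205.
Step 3: Approximately 2^205 hash computations needed.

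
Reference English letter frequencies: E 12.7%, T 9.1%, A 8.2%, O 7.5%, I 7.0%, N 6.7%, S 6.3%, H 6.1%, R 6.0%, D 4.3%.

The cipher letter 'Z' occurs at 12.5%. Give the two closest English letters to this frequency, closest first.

Step 1: Observed frequency of 'Z' is 12.5%.
Step 2: Compute distances to each reference frequency and sort:
  E (12.7%): difference = 0.2% <-- BEST
  T (9.1%): difference = 3.4% <-- RUNNER-UP
  A (8.2%): difference = 4.3%
  O (7.5%): difference = 5.0%
  I (7.0%): difference = 5.5%
Step 3: Most likely is 'E' (12.7%, diff 0.2%); second most likely is 'T' (9.1%, diff 3.4%).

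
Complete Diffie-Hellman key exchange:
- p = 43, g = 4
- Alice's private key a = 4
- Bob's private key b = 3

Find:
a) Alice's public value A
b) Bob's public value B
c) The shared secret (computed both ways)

Step 1: A = g^a mod p = 4^4 mod 43 = 41.
Step 2: B = g^b mod p = 4^3 mod 43 = 21.
Step 3: Alice computes s = B^a mod p = 21^4 mod 43 = 35.
Step 4: Bob computes s = A^b mod p = 41^3 mod 43 = 35.
Both sides agree: shared secret = 35.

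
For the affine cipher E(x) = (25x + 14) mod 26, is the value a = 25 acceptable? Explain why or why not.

Step 1: Compute gcd(25, 26).
Step 2: gcd(25, 26) = 1.
Since gcd = 1, 25 is coprime with 26, so it is a valid key.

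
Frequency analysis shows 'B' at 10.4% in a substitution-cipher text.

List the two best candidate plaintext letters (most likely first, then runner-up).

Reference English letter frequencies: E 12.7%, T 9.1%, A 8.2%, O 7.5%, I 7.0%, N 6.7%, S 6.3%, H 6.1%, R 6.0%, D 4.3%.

Step 1: Observed frequency of 'B' is 10.4%.
Step 2: Compute distances to each reference frequency and sort:
  T (9.1%): difference = 1.3% <-- BEST
  A (8.2%): difference = 2.2% <-- RUNNER-UP
  E (12.7%): difference = 2.3%
  O (7.5%): difference = 2.9%
  I (7.0%): difference = 3.4%
Step 3: Most likely is 'T' (9.1%, diff 1.3%); second most likely is 'A' (8.2%, diff 2.2%).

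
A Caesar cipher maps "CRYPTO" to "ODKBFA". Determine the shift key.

Step 1: Compare first letters: C (position 2) -> O (position 14).
Step 2: Shift = (14 - 2) mod 26 = 12.
The shift value is 12.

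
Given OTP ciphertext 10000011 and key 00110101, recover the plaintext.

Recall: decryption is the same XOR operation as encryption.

Step 1: XOR ciphertext with key:
  Ciphertext: 10000011
  Key:        00110101
  XOR:        10110110
Step 2: Plaintext = 10110110 = 182 in decimal.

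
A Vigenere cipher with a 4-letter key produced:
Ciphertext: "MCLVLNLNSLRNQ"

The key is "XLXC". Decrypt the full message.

Step 1: Key 'XLXC' has length 4. Extended key: XLXCXLXCXLXCX
Step 2: Decrypt each position:
  M(12) - X(23) = 15 = P
  C(2) - L(11) = 17 = R
  L(11) - X(23) = 14 = O
  V(21) - C(2) = 19 = T
  L(11) - X(23) = 14 = O
  N(13) - L(11) = 2 = C
  L(11) - X(23) = 14 = O
  N(13) - C(2) = 11 = L
  S(18) - X(23) = 21 = V
  L(11) - L(11) = 0 = A
  R(17) - X(23) = 20 = U
  N(13) - C(2) = 11 = L
  Q(16) - X(23) = 19 = T
Plaintext: PROTOCOLVAULT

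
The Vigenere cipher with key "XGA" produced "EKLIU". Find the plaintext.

Step 1: Extend key: XGAXG
Step 2: Decrypt each letter (c - k) mod 26:
  E(4) - X(23) = (4-23) mod 26 = 7 = H
  K(10) - G(6) = (10-6) mod 26 = 4 = E
  L(11) - A(0) = (11-0) mod 26 = 11 = L
  I(8) - X(23) = (8-23) mod 26 = 11 = L
  U(20) - G(6) = (20-6) mod 26 = 14 = O
Plaintext: HELLO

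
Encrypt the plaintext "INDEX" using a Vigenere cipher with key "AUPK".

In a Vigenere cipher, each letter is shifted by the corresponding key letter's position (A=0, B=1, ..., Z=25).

Step 1: Repeat key to match plaintext length:
  Plaintext: INDEX
  Key:       AUPKA
Step 2: Encrypt each letter:
  I(8) + A(0) = (8+0) mod 26 = 8 = I
  N(13) + U(20) = (13+20) mod 26 = 7 = H
  D(3) + P(15) = (3+15) mod 26 = 18 = S
  E(4) + K(10) = (4+10) mod 26 = 14 = O
  X(23) + A(0) = (23+0) mod 26 = 23 = X
Ciphertext: IHSOX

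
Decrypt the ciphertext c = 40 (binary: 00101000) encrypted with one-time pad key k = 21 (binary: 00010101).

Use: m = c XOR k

Step 1: XOR ciphertext with key:
  Ciphertext: 00101000
  Key:        00010101
  XOR:        00111101
Step 2: Plaintext = 00111101 = 61 in decimal.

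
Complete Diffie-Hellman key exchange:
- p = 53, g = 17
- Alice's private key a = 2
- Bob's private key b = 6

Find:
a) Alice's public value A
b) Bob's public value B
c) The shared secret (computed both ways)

Step 1: A = g^a mod p = 17^2 mod 53 = 24.
Step 2: B = g^b mod p = 17^6 mod 53 = 44.
Step 3: Alice computes s = B^a mod p = 44^2 mod 53 = 28.
Step 4: Bob computes s = A^b mod p = 24^6 mod 53 = 28.
Both sides agree: shared secret = 28.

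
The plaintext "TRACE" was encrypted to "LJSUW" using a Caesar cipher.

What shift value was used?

Step 1: Compare first letters: T (position 19) -> L (position 11).
Step 2: Shift = (11 - 19) mod 26 = 18.
The shift value is 18.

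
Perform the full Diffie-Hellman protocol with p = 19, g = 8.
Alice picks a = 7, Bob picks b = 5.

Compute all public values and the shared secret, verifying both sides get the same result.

Step 1: A = g^a mod p = 8^7 mod 19 = 8.
Step 2: B = g^b mod p = 8^5 mod 19 = 12.
Step 3: Alice computes s = B^a mod p = 12^7 mod 19 = 12.
Step 4: Bob computes s = A^b mod p = 8^5 mod 19 = 12.
Both sides agree: shared secret = 12.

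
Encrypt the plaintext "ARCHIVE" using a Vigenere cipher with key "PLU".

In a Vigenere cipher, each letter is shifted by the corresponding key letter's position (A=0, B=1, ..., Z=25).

Step 1: Repeat key to match plaintext length:
  Plaintext: ARCHIVE
  Key:       PLUPLUP
Step 2: Encrypt each letter:
  A(0) + P(15) = (0+15) mod 26 = 15 = P
  R(17) + L(11) = (17+11) mod 26 = 2 = C
  C(2) + U(20) = (2+20) mod 26 = 22 = W
  H(7) + P(15) = (7+15) mod 26 = 22 = W
  I(8) + L(11) = (8+11) mod 26 = 19 = T
  V(21) + U(20) = (21+20) mod 26 = 15 = P
  E(4) + P(15) = (4+15) mod 26 = 19 = T
Ciphertext: PCWWTPT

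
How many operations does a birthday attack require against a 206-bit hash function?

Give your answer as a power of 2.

Step 1: The birthday paradox gives collision probability ~50% after sqrt(2^n) = 2^(n/2) hashes.
Step 2: For 206-bit output: 2^(206/2) = 2^103.
Step 3: Approximately 2^103 hash computations needed.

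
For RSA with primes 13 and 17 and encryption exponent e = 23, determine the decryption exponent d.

Step 1: n = 13 * 17 = 221.
Step 2: phi(n) = 12 * 16 = 192.
Step 3: Find d such that 23 * d = 1 (mod 192).
Step 4: d = 23^(-1) mod 192 = 167.
Verification: 23 * 167 = 3841 = 20 * 192 + 1.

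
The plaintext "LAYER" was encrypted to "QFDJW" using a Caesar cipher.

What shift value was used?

Step 1: Compare first letters: L (position 11) -> Q (position 16).
Step 2: Shift = (16 - 11) mod 26 = 5.
The shift value is 5.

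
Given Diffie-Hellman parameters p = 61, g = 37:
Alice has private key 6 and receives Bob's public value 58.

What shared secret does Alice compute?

Step 1: s = B^a mod p = 58^6 mod 61.
  58^1 mod 61 = 58
  58^2 mod 61 = (58 * 58) mod 61 = 9
  58^3 mod 61 = (9 * 58) mod 61 = 34
  58^4 mod 61 = (34 * 58) mod 61 = 20
  58^5 mod 61 = (20 * 58) mod 61 = 1
  58^6 mod 61 = (1 * 58) mod 61 = 58
Result: shared secret = 58.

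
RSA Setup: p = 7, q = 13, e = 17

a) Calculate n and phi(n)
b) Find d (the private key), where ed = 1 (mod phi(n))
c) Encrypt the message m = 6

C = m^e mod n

Step 1: n = 7 * 13 = 91.
Step 2: phi(n) = (7-1)(13-1) = 6 * 12 = 72.
Step 3: Find d = 17^(-1) mod 72 = 17.
  Verify: 17 * 17 = 289 = 1 (mod 72).
Step 4: C = 6^17 mod 91 = 41.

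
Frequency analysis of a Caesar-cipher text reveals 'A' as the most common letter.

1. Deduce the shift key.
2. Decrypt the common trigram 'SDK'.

Step 1: In English, 'E' is the most frequent letter (12.7%).
Step 2: The most frequent ciphertext letter is 'A' (position 0).
Step 3: Shift = (0 - 4) mod 26 = 22.
Step 4: Decrypt 'SDK' by shifting back 22:
  S -> W
  D -> H
  K -> O
Step 5: 'SDK' decrypts to 'WHO'.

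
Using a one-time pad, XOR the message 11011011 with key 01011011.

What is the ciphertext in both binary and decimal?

Step 1: Write out the XOR operation bit by bit:
  Message: 11011011
  Key:     01011011
  XOR:     10000000
Step 2: Convert to decimal: 10000000 = 128.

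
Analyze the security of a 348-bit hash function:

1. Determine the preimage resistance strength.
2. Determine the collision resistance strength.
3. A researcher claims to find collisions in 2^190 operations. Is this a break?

Step 1: Preimage resistance requires brute-force of 2^348 operations.
Step 2: Collision resistance (birthday bound) = 2^(348/2) = 2^174.
Step 3: The claimed attack costs 2^190 operations.
Step 4: Since 2^190 >= 2^174, the claimed attack is no faster than the generic birthday attack, so this does not break collision resistance.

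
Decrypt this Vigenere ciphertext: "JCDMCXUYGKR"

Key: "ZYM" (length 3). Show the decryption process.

Step 1: Key 'ZYM' has length 3. Extended key: ZYMZYMZYMZY
Step 2: Decrypt each position:
  J(9) - Z(25) = 10 = K
  C(2) - Y(24) = 4 = E
  D(3) - M(12) = 17 = R
  M(12) - Z(25) = 13 = N
  C(2) - Y(24) = 4 = E
  X(23) - M(12) = 11 = L
  U(20) - Z(25) = 21 = V
  Y(24) - Y(24) = 0 = A
  G(6) - M(12) = 20 = U
  K(10) - Z(25) = 11 = L
  R(17) - Y(24) = 19 = T
Plaintext: KERNELVAULT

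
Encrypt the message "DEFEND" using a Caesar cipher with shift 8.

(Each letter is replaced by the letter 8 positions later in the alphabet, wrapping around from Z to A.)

Step 1: For each letter, shift forward by 8 positions (mod 26).
  D (position 3) -> position (3+8) mod 26 = 11 -> L
  E (position 4) -> position (4+8) mod 26 = 12 -> M
  F (position 5) -> position (5+8) mod 26 = 13 -> N
  E (position 4) -> position (4+8) mod 26 = 12 -> M
  N (position 13) -> position (13+8) mod 26 = 21 -> V
  D (position 3) -> position (3+8) mod 26 = 11 -> L
Result: LMNMVL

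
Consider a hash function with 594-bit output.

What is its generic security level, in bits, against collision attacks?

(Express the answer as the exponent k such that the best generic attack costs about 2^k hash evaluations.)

Step 1: The hash has a 594-bit output.
Step 2: Collision resistance means it should be infeasible to find any x != y with h(x) = h(y).
By the birthday bound, a generic collision search succeeds after about sqrt(2^594) = 2^(594/2) = 2^297 evaluations.
Step 3: Security level = 297 bits.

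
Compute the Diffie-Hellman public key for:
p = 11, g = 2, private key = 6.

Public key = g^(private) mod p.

Step 1: A = g^a mod p = 2^6 mod 11.
  2^1 mod 11 = 2
  2^2 mod 11 = (2 * 2) mod 11 = 4
  2^3 mod 11 = (4 * 2) mod 11 = 8
  2^4 mod 11 = (8 * 2) mod 11 = 5
  2^5 mod 11 = (5 * 2) mod 11 = 10
  2^6 mod 11 = (10 * 2) mod 11 = 9
Result: A = 9.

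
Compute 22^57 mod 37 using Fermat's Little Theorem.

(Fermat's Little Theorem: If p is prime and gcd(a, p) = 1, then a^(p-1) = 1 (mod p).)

Step 1: Since 37 is prime, by Fermat's Little Theorem: 22^36 = 1 (mod 37).
Step 2: Reduce exponent: 57 mod 36 = 21.
Step 3: So 22^57 = 22^21 (mod 37).
Step 4: 22^21 mod 37 = 8.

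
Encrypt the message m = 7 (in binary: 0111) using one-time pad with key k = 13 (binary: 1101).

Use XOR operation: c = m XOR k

Step 1: Write out the XOR operation bit by bit:
  Message: 0111
  Key:     1101
  XOR:     1010
Step 2: Convert to decimal: 1010 = 10.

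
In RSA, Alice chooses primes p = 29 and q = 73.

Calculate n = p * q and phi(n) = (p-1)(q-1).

Step 1: n = p * q = 29 * 73 = 2117.
Step 2: phi(n) = (p-1)(q-1) = 28 * 72 = 2016.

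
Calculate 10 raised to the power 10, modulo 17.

Step 1: Compute 10^10 mod 17 step by step, reducing modulo 17 at each step.
  10^1 mod 17 = 10
  10^2 mod 17 = (10 * 10) mod 17 = 15
  10^3 mod 17 = (15 * 10) mod 17 = 14
  10^4 mod 17 = (14 * 10) mod 17 = 4
  10^5 mod 17 = (4 * 10) mod 17 = 6
  10^6 mod 17 = (6 * 10) mod 17 = 9
  10^7 mod 17 = (9 * 10) mod 17 = 5
  10^8 mod 17 = (5 * 10) mod 17 = 16
  10^9 mod 17 = (16 * 10) mod 17 = 7
  10^10 mod 17 = (7 * 10) mod 17 = 2
Step 2: Result = 2.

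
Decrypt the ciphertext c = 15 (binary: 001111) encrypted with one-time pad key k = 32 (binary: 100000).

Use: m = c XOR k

Step 1: XOR ciphertext with key:
  Ciphertext: 001111
  Key:        100000
  XOR:        101111
Step 2: Plaintext = 101111 = 47 in decimal.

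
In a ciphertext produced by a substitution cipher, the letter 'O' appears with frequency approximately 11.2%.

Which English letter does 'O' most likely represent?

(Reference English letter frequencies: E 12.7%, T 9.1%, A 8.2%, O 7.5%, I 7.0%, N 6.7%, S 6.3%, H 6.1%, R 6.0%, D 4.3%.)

Step 1: The observed frequency is 11.2%.
Step 2: Compare with English frequencies:
  E: 12.7% (difference: 1.5%) <-- closest
  T: 9.1% (difference: 2.1%)
  A: 8.2% (difference: 3.0%)
  O: 7.5% (difference: 3.7%)
  I: 7.0% (difference: 4.2%)
  N: 6.7% (difference: 4.5%)
  S: 6.3% (difference: 4.9%)
  H: 6.1% (difference: 5.1%)
  R: 6.0% (difference: 5.2%)
  D: 4.3% (difference: 6.9%)
Step 3: 'O' most likely represents 'E' (frequency 12.7%).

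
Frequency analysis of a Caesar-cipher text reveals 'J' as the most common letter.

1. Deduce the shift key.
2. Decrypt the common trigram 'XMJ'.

Step 1: In English, 'E' is the most frequent letter (12.7%).
Step 2: The most frequent ciphertext letter is 'J' (position 9).
Step 3: Shift = (9 - 4) mod 26 = 5.
Step 4: Decrypt 'XMJ' by shifting back 5:
  X -> S
  M -> H
  J -> E
Step 5: 'XMJ' decrypts to 'SHE'.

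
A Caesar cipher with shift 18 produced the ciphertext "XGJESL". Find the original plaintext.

Step 1: Reverse the shift by subtracting 18 from each letter position.
  X (position 23) -> position (23-18) mod 26 = 5 -> F
  G (position 6) -> position (6-18) mod 26 = 14 -> O
  J (position 9) -> position (9-18) mod 26 = 17 -> R
  E (position 4) -> position (4-18) mod 26 = 12 -> M
  S (position 18) -> position (18-18) mod 26 = 0 -> A
  L (position 11) -> position (11-18) mod 26 = 19 -> T
Decrypted message: FORMAT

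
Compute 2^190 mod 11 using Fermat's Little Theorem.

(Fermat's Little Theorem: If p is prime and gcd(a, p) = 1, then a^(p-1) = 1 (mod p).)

Step 1: Since 11 is prime, by Fermat's Little Theorem: 2^10 = 1 (mod 11).
Step 2: Reduce exponent: 190 mod 10 = 0.
Step 3: So 2^190 = 2^0 (mod 11).
Step 4: 2^0 mod 11 = 1.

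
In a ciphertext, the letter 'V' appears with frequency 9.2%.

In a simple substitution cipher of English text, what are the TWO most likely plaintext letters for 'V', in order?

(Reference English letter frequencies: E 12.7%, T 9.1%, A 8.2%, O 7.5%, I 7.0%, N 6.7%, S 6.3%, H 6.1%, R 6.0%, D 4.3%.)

Step 1: Observed frequency of 'V' is 9.2%.
Step 2: Compute distances to each reference frequency and sort:
  T (9.1%): difference = 0.1% <-- BEST
  A (8.2%): difference = 1.0% <-- RUNNER-UP
  O (7.5%): difference = 1.7%
  I (7.0%): difference = 2.2%
  N (6.7%): difference = 2.5%
Step 3: Most likely is 'T' (9.1%, diff 0.1%); second most likely is 'A' (8.2%, diff 1.0%).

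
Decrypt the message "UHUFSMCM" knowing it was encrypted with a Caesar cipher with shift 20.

Step 1: Reverse the shift by subtracting 20 from each letter position.
  U (position 20) -> position (20-20) mod 26 = 0 -> A
  H (position 7) -> position (7-20) mod 26 = 13 -> N
  U (position 20) -> position (20-20) mod 26 = 0 -> A
  F (position 5) -> position (5-20) mod 26 = 11 -> L
  S (position 18) -> position (18-20) mod 26 = 24 -> Y
  M (position 12) -> position (12-20) mod 26 = 18 -> S
  C (position 2) -> position (2-20) mod 26 = 8 -> I
  M (position 12) -> position (12-20) mod 26 = 18 -> S
Decrypted message: ANALYSIS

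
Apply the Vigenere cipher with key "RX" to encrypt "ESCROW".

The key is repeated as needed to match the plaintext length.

Step 1: Repeat key to match plaintext length:
  Plaintext: ESCROW
  Key:       RXRXRX
Step 2: Encrypt each letter:
  E(4) + R(17) = (4+17) mod 26 = 21 = V
  S(18) + X(23) = (18+23) mod 26 = 15 = P
  C(2) + R(17) = (2+17) mod 26 = 19 = T
  R(17) + X(23) = (17+23) mod 26 = 14 = O
  O(14) + R(17) = (14+17) mod 26 = 5 = F
  W(22) + X(23) = (22+23) mod 26 = 19 = T
Ciphertext: VPTOFT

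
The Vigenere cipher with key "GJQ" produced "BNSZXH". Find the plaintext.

Step 1: Extend key: GJQGJQ
Step 2: Decrypt each letter (c - k) mod 26:
  B(1) - G(6) = (1-6) mod 26 = 21 = V
  N(13) - J(9) = (13-9) mod 26 = 4 = E
  S(18) - Q(16) = (18-16) mod 26 = 2 = C
  Z(25) - G(6) = (25-6) mod 26 = 19 = T
  X(23) - J(9) = (23-9) mod 26 = 14 = O
  H(7) - Q(16) = (7-16) mod 26 = 17 = R
Plaintext: VECTOR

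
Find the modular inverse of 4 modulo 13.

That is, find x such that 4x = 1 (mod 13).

Step 1: We need x such that 4 * x = 1 (mod 13).
Step 2: Using the extended Euclidean algorithm or trial:
  4 * 10 = 40 = 3 * 13 + 1.
Step 3: Since 40 mod 13 = 1, the inverse is x = 10.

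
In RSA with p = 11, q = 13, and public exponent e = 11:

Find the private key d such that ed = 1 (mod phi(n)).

Step 1: n = 11 * 13 = 143.
Step 2: phi(n) = 10 * 12 = 120.
Step 3: Find d such that 11 * d = 1 (mod 120).
Step 4: d = 11^(-1) mod 120 = 11.
Verification: 11 * 11 = 121 = 1 * 120 + 1.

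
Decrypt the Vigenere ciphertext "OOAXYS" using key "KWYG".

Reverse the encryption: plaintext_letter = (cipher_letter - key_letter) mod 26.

Step 1: Extend key: KWYGKW
Step 2: Decrypt each letter (c - k) mod 26:
  O(14) - K(10) = (14-10) mod 26 = 4 = E
  O(14) - W(22) = (14-22) mod 26 = 18 = S
  A(0) - Y(24) = (0-24) mod 26 = 2 = C
  X(23) - G(6) = (23-6) mod 26 = 17 = R
  Y(24) - K(10) = (24-10) mod 26 = 14 = O
  S(18) - W(22) = (18-22) mod 26 = 22 = W
Plaintext: ESCROW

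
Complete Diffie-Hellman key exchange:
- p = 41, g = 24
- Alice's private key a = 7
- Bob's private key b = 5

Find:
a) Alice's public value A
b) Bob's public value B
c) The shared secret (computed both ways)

Step 1: A = g^a mod p = 24^7 mod 41 = 28.
Step 2: B = g^b mod p = 24^5 mod 41 = 14.
Step 3: Alice computes s = B^a mod p = 14^7 mod 41 = 3.
Step 4: Bob computes s = A^b mod p = 28^5 mod 41 = 3.
Both sides agree: shared secret = 3.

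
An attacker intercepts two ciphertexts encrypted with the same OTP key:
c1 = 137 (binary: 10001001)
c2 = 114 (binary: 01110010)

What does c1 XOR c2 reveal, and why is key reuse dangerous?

Step 1: c1 XOR c2 = (m1 XOR k) XOR (m2 XOR k).
Step 2: By XOR associativity/commutativity: = m1 XOR m2 XOR k XOR k = m1 XOR m2.
Step 3: 10001001 XOR 01110010 = 11111011 = 251.
Step 4: The key cancels out! An attacker learns m1 XOR m2 = 251, revealing the relationship between plaintexts.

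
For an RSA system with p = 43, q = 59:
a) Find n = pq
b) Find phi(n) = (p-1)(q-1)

Step 1: n = p * q = 43 * 59 = 2537.
Step 2: phi(n) = (p-1)(q-1) = 42 * 58 = 2436.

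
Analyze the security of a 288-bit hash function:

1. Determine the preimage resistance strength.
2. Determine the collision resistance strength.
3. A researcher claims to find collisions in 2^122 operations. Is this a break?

Step 1: Preimage resistance requires brute-force of 2^288 operations.
Step 2: Collision resistance (birthday bound) = 2^(288/2) = 2^144.
Step 3: The claimed attack costs 2^122 operations.
Step 4: Since 2^122 < 2^144, the claimed attack beats the generic birthday bound, so collision resistance is broken.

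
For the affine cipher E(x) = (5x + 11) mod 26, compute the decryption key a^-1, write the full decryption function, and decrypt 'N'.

Step 1: Find a^-1, the modular inverse of 5 mod 26.
Step 2: We need 5 * a^-1 = 1 (mod 26).
Step 3: 5 * 21 = 105 = 4 * 26 + 1, so a^-1 = 21.
Step 4: D(y) = 21(y - 11) mod 26.
Step 5: Apply to 'N' (y = 13): D(13) = 21 * (13 - 11) mod 26 = 21 * 2 mod 26 = 16 -> 'Q'.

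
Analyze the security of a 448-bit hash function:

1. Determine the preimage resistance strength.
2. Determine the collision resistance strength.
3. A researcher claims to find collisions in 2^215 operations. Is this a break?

Step 1: Preimage resistance requires brute-force of 2^448 operations.
Step 2: Collision resistance (birthday bound) = 2^(448/2) = 2^224.
Step 3: The claimed attack costs 2^215 operations.
Step 4: Since 2^215 < 2^224, the claimed attack beats the generic birthday bound, so collision resistance is broken.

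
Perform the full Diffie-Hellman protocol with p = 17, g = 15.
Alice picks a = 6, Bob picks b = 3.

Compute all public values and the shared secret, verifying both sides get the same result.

Step 1: A = g^a mod p = 15^6 mod 17 = 13.
Step 2: B = g^b mod p = 15^3 mod 17 = 9.
Step 3: Alice computes s = B^a mod p = 9^6 mod 17 = 4.
Step 4: Bob computes s = A^b mod p = 13^3 mod 17 = 4.
Both sides agree: shared secret = 4.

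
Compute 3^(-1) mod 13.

Step 1: We need x such that 3 * x = 1 (mod 13).
Step 2: Using the extended Euclidean algorithm or trial:
  3 * 9 = 27 = 2 * 13 + 1.
Step 3: Since 27 mod 13 = 1, the inverse is x = 9.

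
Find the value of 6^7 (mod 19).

Step 1: Compute 6^7 mod 19 step by step, reducing modulo 19 at each step.
  6^1 mod 19 = 6
  6^2 mod 19 = (6 * 6) mod 19 = 17
  6^3 mod 19 = (17 * 6) mod 19 = 7
  6^4 mod 19 = (7 * 6) mod 19 = 4
  6^5 mod 19 = (4 * 6) mod 19 = 5
  6^6 mod 19 = (5 * 6) mod 19 = 11
  6^7 mod 19 = (11 * 6) mod 19 = 9
Step 2: Result = 9.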